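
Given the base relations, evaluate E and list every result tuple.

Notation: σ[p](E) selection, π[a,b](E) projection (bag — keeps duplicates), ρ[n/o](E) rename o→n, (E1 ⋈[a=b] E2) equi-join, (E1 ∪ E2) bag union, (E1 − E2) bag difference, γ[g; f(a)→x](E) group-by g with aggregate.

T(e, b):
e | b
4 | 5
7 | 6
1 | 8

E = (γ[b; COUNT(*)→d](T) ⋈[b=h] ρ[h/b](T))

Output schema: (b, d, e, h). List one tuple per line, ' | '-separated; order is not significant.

Subexpression sizes:
  T → 3
  γ[b; COUNT(*)→d](T) → 3
  T → 3
  ρ[h/b](T) → 3
  (γ[b; COUNT(*)→d](T) ⋈[b=h] ρ[h/b](T)) → 3

== RESULT ==
b | d | e | h
5 | 1 | 4 | 5
6 | 1 | 7 | 6
8 | 1 | 1 | 8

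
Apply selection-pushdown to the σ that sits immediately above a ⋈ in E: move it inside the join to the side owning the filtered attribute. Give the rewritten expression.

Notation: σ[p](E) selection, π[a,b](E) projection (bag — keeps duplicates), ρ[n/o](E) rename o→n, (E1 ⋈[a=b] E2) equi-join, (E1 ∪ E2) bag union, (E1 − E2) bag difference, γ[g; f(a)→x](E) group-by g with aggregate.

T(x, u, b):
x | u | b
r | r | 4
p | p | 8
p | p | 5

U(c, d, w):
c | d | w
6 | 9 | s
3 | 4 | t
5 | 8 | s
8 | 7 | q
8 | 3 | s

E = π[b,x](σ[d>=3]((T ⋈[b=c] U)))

σ filters on d, owned by the right side.
E' = π[b,x]((T ⋈[b=c] σ[d>=3](U)))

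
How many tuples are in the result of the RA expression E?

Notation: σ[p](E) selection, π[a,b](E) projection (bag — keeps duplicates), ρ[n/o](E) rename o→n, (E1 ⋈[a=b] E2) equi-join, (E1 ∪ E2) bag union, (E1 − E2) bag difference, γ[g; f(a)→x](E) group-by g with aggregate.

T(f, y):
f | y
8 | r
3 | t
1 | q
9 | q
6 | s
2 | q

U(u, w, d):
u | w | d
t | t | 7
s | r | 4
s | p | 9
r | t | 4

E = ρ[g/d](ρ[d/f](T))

Row counts bottom-up:
  T → 6
  ρ[d/f](T) → 6
  ρ[g/d](ρ[d/f](T)) → 6

|E| = 6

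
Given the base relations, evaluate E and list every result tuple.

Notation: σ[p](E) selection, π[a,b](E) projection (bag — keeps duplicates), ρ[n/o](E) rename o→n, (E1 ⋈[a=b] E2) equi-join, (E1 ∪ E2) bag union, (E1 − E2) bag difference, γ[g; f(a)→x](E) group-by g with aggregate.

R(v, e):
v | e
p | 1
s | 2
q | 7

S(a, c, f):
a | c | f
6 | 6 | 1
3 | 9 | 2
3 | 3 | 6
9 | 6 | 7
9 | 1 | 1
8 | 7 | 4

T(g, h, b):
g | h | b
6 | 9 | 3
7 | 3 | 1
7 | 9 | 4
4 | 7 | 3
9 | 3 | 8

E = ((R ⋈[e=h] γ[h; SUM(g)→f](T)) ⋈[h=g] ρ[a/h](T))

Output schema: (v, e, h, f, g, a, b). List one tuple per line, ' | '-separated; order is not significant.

Subexpression sizes:
  R → 3
  T → 5
  γ[h; SUM(g)→f](T) → 3
  (R ⋈[e=h] γ[h; SUM(g)→f](T)) → 1
  T → 5
  ρ[a/h](T) → 5
  ((R ⋈[e=h] γ[h; SUM(g)→f](T)) ⋈[h=g] ρ[a/h](T)) → 2

== RESULT ==
v | e | h | f | g | a | b
q | 7 | 7 | 4 | 7 | 3 | 1
q | 7 | 7 | 4 | 7 | 9 | 4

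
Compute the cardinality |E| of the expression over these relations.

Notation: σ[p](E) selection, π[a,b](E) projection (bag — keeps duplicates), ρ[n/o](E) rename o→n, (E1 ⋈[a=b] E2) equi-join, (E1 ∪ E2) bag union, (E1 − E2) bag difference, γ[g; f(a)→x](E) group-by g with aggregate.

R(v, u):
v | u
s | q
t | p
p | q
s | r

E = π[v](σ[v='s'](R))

Stepwise |·|:
  R → 4
  σ[v='s'](R) → 2
  π[v](σ[v='s'](R)) → 2

|E| = 2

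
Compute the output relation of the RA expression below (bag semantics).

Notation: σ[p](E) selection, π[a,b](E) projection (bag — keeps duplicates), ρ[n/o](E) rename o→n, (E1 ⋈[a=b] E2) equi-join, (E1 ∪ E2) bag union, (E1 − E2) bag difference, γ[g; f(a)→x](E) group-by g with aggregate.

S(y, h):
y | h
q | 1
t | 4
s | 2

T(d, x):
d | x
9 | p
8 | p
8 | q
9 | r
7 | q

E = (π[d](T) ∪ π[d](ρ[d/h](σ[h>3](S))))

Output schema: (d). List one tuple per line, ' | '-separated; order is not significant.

Subexpression sizes:
  T → 5
  π[d](T) → 5
  S → 3
  σ[h>3](S) → 1
  ρ[d/h](σ[h>3](S)) → 1
  π[d](ρ[d/h](σ[h>3](S))) → 1
  (π[d](T) ∪ π[d](ρ[d/h](σ[h>3](S)))) → 6

== RESULT ==
d
4
7
8
8
9
9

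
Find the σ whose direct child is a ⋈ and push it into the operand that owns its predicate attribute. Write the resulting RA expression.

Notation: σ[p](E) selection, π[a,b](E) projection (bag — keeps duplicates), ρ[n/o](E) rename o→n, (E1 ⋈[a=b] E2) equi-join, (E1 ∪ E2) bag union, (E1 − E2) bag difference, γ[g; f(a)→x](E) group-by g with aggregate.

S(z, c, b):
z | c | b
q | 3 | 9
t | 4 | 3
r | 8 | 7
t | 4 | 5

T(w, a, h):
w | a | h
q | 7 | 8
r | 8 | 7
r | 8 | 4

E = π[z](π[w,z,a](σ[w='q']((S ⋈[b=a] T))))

σ filters on w, owned by the right side.
E' = π[z](π[w,z,a]((S ⋈[b=a] σ[w='q'](T))))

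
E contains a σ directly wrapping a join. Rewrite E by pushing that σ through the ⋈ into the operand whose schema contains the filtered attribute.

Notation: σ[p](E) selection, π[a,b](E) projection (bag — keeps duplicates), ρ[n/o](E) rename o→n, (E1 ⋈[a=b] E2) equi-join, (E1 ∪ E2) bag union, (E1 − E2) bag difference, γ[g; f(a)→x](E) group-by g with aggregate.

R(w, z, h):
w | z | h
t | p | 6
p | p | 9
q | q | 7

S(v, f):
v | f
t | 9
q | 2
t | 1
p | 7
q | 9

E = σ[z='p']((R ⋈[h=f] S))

σ filters on z, owned by the left side.
E' = (σ[z='p'](R) ⋈[h=f] S)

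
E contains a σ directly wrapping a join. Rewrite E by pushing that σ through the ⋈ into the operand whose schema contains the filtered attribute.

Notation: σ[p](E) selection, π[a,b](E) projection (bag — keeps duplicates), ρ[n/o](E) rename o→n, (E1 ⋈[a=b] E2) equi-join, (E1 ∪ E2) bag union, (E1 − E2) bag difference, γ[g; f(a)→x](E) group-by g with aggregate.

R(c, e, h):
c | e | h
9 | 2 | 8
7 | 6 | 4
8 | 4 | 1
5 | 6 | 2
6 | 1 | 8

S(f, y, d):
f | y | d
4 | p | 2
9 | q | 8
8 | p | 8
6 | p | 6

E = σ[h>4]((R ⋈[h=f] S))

σ filters on h, owned by the left side.
E' = (σ[h>4](R) ⋈[h=f] S)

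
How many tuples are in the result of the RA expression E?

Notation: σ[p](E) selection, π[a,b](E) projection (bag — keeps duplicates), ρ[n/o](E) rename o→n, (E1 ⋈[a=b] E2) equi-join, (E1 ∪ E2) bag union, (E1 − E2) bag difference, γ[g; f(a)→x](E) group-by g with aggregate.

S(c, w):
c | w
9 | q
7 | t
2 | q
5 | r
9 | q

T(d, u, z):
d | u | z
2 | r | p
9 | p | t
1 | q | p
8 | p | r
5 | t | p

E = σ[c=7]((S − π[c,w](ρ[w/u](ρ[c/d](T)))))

Subexpression sizes:
  S → 5
  T → 5
  ρ[c/d](T) → 5
  ρ[w/u](ρ[c/d](T)) → 5
  π[c,w](ρ[w/u](ρ[c/d](T))) → 5
  (S − π[c,w](ρ[w/u](ρ[c/d](T)))) → 5
  σ[c=7]((S − π[c,w](ρ[w/u](ρ[c/d](T))))) → 1

|E| = 1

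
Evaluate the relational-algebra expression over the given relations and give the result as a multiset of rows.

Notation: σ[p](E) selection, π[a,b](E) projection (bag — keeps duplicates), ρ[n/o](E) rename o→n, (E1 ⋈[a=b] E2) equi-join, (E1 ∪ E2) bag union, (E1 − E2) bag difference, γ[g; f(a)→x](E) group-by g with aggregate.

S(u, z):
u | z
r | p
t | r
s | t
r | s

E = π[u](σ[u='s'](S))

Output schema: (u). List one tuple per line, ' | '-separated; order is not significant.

Stepwise |·|:
  S → 4
  σ[u='s'](S) → 1
  π[u](σ[u='s'](S)) → 1

== RESULT ==
u
s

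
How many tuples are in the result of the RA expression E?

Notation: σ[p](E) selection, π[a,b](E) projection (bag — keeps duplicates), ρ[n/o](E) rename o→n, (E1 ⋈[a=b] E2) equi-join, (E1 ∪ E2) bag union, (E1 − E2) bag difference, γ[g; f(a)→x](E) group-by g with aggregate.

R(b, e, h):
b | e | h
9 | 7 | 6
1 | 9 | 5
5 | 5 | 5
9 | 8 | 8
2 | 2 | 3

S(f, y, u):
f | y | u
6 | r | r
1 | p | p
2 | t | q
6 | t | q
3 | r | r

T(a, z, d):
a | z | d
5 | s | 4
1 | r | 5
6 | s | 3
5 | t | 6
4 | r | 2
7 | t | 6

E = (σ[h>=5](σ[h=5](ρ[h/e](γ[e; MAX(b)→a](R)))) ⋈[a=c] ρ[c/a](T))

Subexpression sizes:
  R → 5
  γ[e; MAX(b)→a](R) → 5
  ρ[h/e](γ[e; MAX(b)→a](R)) → 5
  σ[h=5](ρ[h/e](γ[e; MAX(b)→a](R))) → 1
  σ[h>=5](σ[h=5](ρ[h/e](γ[e; MAX(b)→a](R)))) → 1
  T → 6
  ρ[c/a](T) → 6
  (σ[h>=5](σ[h=5](ρ[h/e](γ[e; MAX(b)→a](R)))) ⋈[a=c] ρ[c/a](T)) → 2

|E| = 2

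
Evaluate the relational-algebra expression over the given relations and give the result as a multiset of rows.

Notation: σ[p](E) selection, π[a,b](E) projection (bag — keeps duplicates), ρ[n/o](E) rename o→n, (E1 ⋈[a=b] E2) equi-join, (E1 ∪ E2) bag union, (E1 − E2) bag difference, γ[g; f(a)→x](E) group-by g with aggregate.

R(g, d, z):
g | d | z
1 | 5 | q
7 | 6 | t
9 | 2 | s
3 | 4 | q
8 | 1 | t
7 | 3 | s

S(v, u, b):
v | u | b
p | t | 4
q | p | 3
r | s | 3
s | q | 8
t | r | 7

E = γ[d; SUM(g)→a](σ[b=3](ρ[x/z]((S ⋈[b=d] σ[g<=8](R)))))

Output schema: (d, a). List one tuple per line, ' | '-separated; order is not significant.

Per-node cardinality:
  S → 5
  R → 6
  σ[g<=8](R) → 5
  (S ⋈[b=d] σ[g<=8](R)) → 3
  ρ[x/z]((S ⋈[b=d] σ[g<=8](R))) → 3
  σ[b=3](ρ[x/z]((S ⋈[b=d] σ[g<=8](R)))) → 2
  γ[d; SUM(g)→a](σ[b=3](ρ[x/z]((S ⋈[b=d] σ[g<=8](R))))) → 1

== RESULT ==
d | a
3 | 14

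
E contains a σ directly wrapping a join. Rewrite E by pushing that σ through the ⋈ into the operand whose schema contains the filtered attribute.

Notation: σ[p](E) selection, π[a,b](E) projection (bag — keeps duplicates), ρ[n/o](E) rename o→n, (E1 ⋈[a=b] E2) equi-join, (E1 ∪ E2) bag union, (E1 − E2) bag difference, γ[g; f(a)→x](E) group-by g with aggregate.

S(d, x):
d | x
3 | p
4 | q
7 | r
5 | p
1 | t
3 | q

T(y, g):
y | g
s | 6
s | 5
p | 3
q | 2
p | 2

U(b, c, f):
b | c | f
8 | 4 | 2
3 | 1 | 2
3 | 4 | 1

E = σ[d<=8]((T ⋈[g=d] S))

σ filters on d, owned by the right side.
E' = (T ⋈[g=d] σ[d<=8](S))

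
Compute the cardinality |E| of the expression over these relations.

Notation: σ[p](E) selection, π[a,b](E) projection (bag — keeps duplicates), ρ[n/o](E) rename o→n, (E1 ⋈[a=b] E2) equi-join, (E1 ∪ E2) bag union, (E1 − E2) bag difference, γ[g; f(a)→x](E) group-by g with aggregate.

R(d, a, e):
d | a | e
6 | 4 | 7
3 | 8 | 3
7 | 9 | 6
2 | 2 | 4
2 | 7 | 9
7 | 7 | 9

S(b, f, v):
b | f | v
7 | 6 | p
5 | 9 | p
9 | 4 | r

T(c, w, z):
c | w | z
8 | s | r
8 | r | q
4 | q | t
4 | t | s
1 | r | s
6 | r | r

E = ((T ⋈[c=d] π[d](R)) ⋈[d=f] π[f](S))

Row counts bottom-up:
  T → 6
  R → 6
  π[d](R) → 6
  (T ⋈[c=d] π[d](R)) → 1
  S → 3
  π[f](S) → 3
  ((T ⋈[c=d] π[d](R)) ⋈[d=f] π[f](S)) → 1

|E| = 1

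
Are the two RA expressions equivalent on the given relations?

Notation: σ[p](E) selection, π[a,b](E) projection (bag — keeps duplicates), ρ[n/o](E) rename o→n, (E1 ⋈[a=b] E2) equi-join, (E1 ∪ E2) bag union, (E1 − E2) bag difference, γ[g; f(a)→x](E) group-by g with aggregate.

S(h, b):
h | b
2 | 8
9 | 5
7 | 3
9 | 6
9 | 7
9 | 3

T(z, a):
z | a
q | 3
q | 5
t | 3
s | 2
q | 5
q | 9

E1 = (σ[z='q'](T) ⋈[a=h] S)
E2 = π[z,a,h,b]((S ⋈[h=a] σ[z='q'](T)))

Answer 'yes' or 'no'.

E1 row counts bottom-up:
  T → 6
  σ[z='q'](T) → 4
  S → 6
  (σ[z='q'](T) ⋈[a=h] S) → 4
E2 row counts bottom-up:
  S → 6
  T → 6
  σ[z='q'](T) → 4
  (S ⋈[h=a] σ[z='q'](T)) → 4
  π[z,a,h,b]((S ⋈[h=a] σ[z='q'](T))) → 4

E1 and E2 produce the same multiset:
z | a | h | b
q | 9 | 9 | 3
q | 9 | 9 | 5
q | 9 | 9 | 6
q | 9 | 9 | 7

yes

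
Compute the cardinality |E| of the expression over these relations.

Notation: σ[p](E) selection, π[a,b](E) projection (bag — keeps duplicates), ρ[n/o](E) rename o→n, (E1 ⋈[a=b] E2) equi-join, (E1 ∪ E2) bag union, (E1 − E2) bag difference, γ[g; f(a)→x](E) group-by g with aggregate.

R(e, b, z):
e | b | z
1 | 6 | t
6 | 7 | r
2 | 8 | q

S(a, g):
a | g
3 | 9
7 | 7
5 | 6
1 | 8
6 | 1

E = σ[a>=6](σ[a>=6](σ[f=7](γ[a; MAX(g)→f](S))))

Row counts bottom-up:
  S → 5
  γ[a; MAX(g)→f](S) → 5
  σ[f=7](γ[a; MAX(g)→f](S)) → 1
  σ[a>=6](σ[f=7](γ[a; MAX(g)→f](S))) → 1
  σ[a>=6](σ[a>=6](σ[f=7](γ[a; MAX(g)→f](S)))) → 1

|E| = 1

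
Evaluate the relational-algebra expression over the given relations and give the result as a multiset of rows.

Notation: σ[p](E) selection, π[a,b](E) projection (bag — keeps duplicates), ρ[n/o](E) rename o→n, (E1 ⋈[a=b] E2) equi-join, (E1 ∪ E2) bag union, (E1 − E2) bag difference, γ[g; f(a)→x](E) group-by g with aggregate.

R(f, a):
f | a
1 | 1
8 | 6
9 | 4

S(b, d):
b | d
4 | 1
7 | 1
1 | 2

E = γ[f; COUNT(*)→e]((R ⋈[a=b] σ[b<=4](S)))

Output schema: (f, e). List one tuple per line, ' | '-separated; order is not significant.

Subexpression sizes:
  R → 3
  S → 3
  σ[b<=4](S) → 2
  (R ⋈[a=b] σ[b<=4](S)) → 2
  γ[f; COUNT(*)→e]((R ⋈[a=b] σ[b<=4](S))) → 2

== RESULT ==
f | e
1 | 1
9 | 1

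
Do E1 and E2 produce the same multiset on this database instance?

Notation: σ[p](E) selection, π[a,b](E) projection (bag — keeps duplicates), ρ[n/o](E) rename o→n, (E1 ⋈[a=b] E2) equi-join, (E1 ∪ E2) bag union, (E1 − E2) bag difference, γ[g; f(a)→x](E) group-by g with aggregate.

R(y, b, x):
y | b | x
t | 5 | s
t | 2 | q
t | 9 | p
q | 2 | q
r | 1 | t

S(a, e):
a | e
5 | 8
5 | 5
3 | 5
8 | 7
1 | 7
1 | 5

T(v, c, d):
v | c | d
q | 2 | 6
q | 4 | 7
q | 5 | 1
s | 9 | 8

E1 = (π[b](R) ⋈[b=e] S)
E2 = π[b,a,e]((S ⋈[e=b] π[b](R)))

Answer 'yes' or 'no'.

E1 per-node cardinality:
  R → 5
  π[b](R) → 5
  S → 6
  (π[b](R) ⋈[b=e] S) → 3
E2 per-node cardinality:
  S → 6
  R → 5
  π[b](R) → 5
  (S ⋈[e=b] π[b](R)) → 3
  π[b,a,e]((S ⋈[e=b] π[b](R))) → 3

E1 and E2 produce the same multiset:
b | a | e
5 | 1 | 5
5 | 3 | 5
5 | 5 | 5

yes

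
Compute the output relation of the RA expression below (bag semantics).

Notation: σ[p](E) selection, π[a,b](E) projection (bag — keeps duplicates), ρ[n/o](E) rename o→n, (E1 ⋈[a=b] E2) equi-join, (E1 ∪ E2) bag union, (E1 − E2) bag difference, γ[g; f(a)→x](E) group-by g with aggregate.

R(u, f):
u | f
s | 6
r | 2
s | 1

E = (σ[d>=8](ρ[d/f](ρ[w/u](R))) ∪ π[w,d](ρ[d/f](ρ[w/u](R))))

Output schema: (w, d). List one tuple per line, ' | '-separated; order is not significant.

Row counts bottom-up:
  R → 3
  ρ[w/u](R) → 3
  ρ[d/f](ρ[w/u](R)) → 3
  σ[d>=8](ρ[d/f](ρ[w/u](R))) → 0
  R → 3
  ρ[w/u](R) → 3
  ρ[d/f](ρ[w/u](R)) → 3
  π[w,d](ρ[d/f](ρ[w/u](R))) → 3
  (σ[d>=8](ρ[d/f](ρ[w/u](R))) ∪ π[w,d](ρ[d/f](ρ[w/u](R)))) → 3

== RESULT ==
w | d
r | 2
s | 1
s | 6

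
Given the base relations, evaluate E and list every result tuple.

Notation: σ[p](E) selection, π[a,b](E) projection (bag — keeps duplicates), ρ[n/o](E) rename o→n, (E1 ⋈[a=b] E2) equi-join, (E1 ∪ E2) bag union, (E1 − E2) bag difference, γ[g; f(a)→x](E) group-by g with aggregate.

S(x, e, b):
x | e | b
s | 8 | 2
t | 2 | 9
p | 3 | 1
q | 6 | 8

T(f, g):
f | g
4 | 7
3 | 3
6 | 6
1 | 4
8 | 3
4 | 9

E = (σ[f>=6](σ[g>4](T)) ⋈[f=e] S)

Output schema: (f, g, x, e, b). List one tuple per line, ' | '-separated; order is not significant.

Per-node cardinality:
  T → 6
  σ[g>4](T) → 3
  σ[f>=6](σ[g>4](T)) → 1
  S → 4
  (σ[f>=6](σ[g>4](T)) ⋈[f=e] S) → 1

== RESULT ==
f | g | x | e | b
6 | 6 | q | 6 | 8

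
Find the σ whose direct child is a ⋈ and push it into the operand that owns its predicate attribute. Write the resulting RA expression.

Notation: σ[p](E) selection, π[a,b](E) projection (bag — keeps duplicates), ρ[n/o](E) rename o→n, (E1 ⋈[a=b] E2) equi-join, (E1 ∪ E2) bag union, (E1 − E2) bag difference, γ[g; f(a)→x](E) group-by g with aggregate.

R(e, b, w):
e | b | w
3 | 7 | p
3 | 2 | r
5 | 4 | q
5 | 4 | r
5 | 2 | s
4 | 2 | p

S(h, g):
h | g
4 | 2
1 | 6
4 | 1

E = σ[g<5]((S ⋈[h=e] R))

σ filters on g, owned by the left side.
E' = (σ[g<5](S) ⋈[h=e] R)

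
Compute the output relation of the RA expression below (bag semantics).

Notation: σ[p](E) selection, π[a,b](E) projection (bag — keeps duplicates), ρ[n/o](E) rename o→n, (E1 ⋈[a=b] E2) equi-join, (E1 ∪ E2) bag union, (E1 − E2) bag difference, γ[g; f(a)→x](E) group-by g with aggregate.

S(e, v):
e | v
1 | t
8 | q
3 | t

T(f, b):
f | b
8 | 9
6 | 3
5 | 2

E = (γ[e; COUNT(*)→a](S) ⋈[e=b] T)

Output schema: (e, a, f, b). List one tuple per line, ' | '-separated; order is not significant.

Subexpression sizes:
  S → 3
  γ[e; COUNT(*)→a](S) → 3
  T → 3
  (γ[e; COUNT(*)→a](S) ⋈[e=b] T) → 1

== RESULT ==
e | a | f | b
3 | 1 | 6 | 3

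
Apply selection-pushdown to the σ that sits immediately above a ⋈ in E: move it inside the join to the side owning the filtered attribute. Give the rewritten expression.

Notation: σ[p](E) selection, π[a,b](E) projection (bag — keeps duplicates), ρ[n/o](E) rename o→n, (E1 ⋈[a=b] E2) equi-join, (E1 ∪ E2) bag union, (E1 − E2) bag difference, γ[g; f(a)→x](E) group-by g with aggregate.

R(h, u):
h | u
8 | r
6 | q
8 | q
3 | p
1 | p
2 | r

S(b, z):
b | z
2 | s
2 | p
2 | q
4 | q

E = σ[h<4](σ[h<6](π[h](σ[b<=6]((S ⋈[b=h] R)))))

σ filters on b, owned by the left side.
E' = σ[h<4](σ[h<6](π[h]((σ[b<=6](S) ⋈[b=h] R))))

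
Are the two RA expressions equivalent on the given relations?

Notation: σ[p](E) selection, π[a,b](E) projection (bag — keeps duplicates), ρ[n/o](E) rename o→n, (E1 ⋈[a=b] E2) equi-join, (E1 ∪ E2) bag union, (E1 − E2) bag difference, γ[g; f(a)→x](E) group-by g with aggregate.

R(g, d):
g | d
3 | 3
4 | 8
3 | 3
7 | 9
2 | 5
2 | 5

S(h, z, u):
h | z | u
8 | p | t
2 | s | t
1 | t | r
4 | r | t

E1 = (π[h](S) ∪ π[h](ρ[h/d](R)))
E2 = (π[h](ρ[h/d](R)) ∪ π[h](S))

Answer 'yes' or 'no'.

E1 subexpression sizes:
  S → 4
  π[h](S) → 4
  R → 6
  ρ[h/d](R) → 6
  π[h](ρ[h/d](R)) → 6
  (π[h](S) ∪ π[h](ρ[h/d](R))) → 10
E2 subexpression sizes:
  R → 6
  ρ[h/d](R) → 6
  π[h](ρ[h/d](R)) → 6
  S → 4
  π[h](S) → 4
  (π[h](ρ[h/d](R)) ∪ π[h](S)) → 10

E1 and E2 produce the same multiset:
h
1
2
3
3
4
5
5
8
8
9

yes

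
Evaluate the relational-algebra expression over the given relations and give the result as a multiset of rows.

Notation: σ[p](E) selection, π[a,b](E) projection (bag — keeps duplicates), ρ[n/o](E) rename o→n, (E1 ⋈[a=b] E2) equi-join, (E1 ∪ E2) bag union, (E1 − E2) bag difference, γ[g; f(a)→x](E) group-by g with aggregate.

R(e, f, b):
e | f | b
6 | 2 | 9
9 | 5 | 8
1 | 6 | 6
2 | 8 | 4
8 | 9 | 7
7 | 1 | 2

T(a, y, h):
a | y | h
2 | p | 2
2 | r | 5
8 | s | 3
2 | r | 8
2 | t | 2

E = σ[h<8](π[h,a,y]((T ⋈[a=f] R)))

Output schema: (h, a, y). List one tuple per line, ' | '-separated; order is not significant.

Per-node cardinality:
  T → 5
  R → 6
  (T ⋈[a=f] R) → 5
  π[h,a,y]((T ⋈[a=f] R)) → 5
  σ[h<8](π[h,a,y]((T ⋈[a=f] R))) → 4

== RESULT ==
h | a | y
2 | 2 | p
2 | 2 | t
3 | 8 | s
5 | 2 | r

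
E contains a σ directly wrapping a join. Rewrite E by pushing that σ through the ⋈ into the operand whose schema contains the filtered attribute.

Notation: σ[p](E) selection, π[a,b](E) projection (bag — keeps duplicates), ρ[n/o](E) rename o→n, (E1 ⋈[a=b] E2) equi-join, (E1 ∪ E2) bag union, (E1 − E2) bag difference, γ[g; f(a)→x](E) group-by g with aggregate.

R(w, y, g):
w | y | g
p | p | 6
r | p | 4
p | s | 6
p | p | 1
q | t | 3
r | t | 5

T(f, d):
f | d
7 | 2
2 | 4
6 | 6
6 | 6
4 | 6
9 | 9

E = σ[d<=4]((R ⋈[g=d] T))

σ filters on d, owned by the right side.
E' = (R ⋈[g=d] σ[d<=4](T))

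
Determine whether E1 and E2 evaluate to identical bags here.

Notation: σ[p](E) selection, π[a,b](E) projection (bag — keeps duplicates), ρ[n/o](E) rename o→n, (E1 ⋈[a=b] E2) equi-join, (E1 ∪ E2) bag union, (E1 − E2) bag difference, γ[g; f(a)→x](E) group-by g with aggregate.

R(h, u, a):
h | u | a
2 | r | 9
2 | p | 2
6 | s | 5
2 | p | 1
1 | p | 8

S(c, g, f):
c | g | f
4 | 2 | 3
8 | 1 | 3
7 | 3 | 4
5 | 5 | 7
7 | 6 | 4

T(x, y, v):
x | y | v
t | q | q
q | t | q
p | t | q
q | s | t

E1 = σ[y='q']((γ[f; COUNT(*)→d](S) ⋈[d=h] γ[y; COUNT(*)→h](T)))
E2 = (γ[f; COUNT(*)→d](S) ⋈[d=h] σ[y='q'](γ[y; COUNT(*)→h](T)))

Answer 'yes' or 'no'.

E1 stepwise |·|:
  S → 5
  γ[f; COUNT(*)→d](S) → 3
  T → 4
  γ[y; COUNT(*)→h](T) → 3
  (γ[f; COUNT(*)→d](S) ⋈[d=h] γ[y; COUNT(*)→h](T)) → 4
  σ[y='q']((γ[f; COUNT(*)→d](S) ⋈[d=h] γ[y; COUNT(*)→h](T))) → 1
E2 stepwise |·|:
  S → 5
  γ[f; COUNT(*)→d](S) → 3
  T → 4
  γ[y; COUNT(*)→h](T) → 3
  σ[y='q'](γ[y; COUNT(*)→h](T)) → 1
  (γ[f; COUNT(*)→d](S) ⋈[d=h] σ[y='q'](γ[y; COUNT(*)→h](T))) → 1

E1 and E2 produce the same multiset:
f | d | y | h
7 | 1 | q | 1

yes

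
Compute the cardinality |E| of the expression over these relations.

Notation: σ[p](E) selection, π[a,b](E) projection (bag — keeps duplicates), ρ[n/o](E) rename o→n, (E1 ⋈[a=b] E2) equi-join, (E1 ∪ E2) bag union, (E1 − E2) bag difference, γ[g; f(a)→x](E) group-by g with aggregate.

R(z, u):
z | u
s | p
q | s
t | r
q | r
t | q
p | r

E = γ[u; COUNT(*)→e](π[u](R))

Subexpression sizes:
  R → 6
  π[u](R) → 6
  γ[u; COUNT(*)→e](π[u](R)) → 4

|E| = 4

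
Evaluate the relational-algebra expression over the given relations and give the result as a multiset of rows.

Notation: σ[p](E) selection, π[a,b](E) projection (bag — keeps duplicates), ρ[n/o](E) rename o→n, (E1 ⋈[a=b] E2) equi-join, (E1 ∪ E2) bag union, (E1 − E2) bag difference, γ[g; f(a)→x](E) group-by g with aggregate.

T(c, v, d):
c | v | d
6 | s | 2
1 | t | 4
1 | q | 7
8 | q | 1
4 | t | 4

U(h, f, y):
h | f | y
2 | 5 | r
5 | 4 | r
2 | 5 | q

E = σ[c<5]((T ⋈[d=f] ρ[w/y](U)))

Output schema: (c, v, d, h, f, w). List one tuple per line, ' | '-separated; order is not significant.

Per-node cardinality:
  T → 5
  U → 3
  ρ[w/y](U) → 3
  (T ⋈[d=f] ρ[w/y](U)) → 2
  σ[c<5]((T ⋈[d=f] ρ[w/y](U))) → 2

== RESULT ==
c | v | d | h | f | w
1 | t | 4 | 5 | 4 | r
4 | t | 4 | 5 | 4 | r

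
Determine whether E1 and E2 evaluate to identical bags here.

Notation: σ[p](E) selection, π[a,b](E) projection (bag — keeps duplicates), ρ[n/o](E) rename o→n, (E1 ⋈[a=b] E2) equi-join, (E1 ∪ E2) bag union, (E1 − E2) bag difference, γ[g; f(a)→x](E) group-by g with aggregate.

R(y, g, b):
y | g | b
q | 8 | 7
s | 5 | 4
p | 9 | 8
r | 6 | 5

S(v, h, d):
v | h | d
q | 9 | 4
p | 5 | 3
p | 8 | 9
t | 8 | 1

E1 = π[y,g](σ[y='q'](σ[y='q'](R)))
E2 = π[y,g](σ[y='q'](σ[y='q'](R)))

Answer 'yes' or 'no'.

E1 stepwise |·|:
  R → 4
  σ[y='q'](R) → 1
  σ[y='q'](σ[y='q'](R)) → 1
  π[y,g](σ[y='q'](σ[y='q'](R))) → 1
E2 stepwise |·|:
  R → 4
  σ[y='q'](R) → 1
  σ[y='q'](σ[y='q'](R)) → 1
  π[y,g](σ[y='q'](σ[y='q'](R))) → 1

E1 and E2 produce the same multiset:
y | g
q | 8

yes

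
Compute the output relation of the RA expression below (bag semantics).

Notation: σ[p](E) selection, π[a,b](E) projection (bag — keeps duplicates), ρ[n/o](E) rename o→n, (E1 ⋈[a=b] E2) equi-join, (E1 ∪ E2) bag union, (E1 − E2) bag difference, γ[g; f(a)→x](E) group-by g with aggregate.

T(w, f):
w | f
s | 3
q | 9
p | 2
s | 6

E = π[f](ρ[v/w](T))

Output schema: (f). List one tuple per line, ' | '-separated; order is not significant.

Stepwise |·|:
  T → 4
  ρ[v/w](T) → 4
  π[f](ρ[v/w](T)) → 4

== RESULT ==
f
2
3
6
9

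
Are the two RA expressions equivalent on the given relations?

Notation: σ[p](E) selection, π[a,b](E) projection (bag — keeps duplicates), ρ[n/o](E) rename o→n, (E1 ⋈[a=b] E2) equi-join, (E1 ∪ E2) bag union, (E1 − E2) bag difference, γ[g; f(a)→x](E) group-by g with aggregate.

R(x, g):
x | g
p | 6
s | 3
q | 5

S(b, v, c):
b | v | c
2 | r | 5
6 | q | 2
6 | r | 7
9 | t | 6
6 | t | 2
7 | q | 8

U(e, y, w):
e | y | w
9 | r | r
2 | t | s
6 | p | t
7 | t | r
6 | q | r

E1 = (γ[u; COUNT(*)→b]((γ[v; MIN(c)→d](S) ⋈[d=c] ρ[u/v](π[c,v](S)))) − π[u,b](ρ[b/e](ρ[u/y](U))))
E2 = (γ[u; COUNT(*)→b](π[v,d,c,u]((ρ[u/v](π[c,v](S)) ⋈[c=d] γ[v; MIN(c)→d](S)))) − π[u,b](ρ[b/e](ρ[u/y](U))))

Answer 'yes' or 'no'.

E1 per-node cardinality:
  S → 6
  γ[v; MIN(c)→d](S) → 3
  S → 6
  π[c,v](S) → 6
  ρ[u/v](π[c,v](S)) → 6
  (γ[v; MIN(c)→d](S) ⋈[d=c] ρ[u/v](π[c,v](S))) → 5
  γ[u; COUNT(*)→b]((γ[v; MIN(c)→d](S) ⋈[d=c] ρ[u/v](π[c,v](S)))) → 3
  U → 5
  ρ[u/y](U) → 5
  ρ[b/e](ρ[u/y](U)) → 5
  π[u,b](ρ[b/e](ρ[u/y](U))) → 5
  (γ[u; COUNT(*)→b]((γ[v; MIN(c)→d](S) ⋈[d=c] ρ[u/v](π[c,v](S)))) − π[u,b](ρ[b/e](ρ[u/y](U)))) → 2
E2 per-node cardinality:
  S → 6
  π[c,v](S) → 6
  ρ[u/v](π[c,v](S)) → 6
  S → 6
  γ[v; MIN(c)→d](S) → 3
  (ρ[u/v](π[c,v](S)) ⋈[c=d] γ[v; MIN(c)→d](S)) → 5
  π[v,d,c,u]((ρ[u/v](π[c,v](S)) ⋈[c=d] γ[v; MIN(c)→d](S))) → 5
  γ[u; COUNT(*)→b](π[v,d,c,u]((ρ[u/v](π[c,v](S)) ⋈[c=d] γ[v; MIN(c)→d](S)))) → 3
  U → 5
  ρ[u/y](U) → 5
  ρ[b/e](ρ[u/y](U)) → 5
  π[u,b](ρ[b/e](ρ[u/y](U))) → 5
  (γ[u; COUNT(*)→b](π[v,d,c,u]((ρ[u/v](π[c,v](S)) ⋈[c=d] γ[v; MIN(c)→d](S)))) − π[u,b](ρ[b/e](ρ[u/y](U)))) → 2

E1 and E2 produce the same multiset:
u | b
q | 2
r | 1

yes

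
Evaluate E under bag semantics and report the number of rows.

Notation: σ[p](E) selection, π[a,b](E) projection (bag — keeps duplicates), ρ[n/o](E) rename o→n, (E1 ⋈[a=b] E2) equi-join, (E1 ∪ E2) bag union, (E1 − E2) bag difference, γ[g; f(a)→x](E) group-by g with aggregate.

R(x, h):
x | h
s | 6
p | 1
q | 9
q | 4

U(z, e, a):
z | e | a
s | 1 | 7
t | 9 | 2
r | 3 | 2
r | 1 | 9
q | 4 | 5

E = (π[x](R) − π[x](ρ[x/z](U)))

Row counts bottom-up:
  R → 4
  π[x](R) → 4
  U → 5
  ρ[x/z](U) → 5
  π[x](ρ[x/z](U)) → 5
  (π[x](R) − π[x](ρ[x/z](U))) → 2

|E| = 2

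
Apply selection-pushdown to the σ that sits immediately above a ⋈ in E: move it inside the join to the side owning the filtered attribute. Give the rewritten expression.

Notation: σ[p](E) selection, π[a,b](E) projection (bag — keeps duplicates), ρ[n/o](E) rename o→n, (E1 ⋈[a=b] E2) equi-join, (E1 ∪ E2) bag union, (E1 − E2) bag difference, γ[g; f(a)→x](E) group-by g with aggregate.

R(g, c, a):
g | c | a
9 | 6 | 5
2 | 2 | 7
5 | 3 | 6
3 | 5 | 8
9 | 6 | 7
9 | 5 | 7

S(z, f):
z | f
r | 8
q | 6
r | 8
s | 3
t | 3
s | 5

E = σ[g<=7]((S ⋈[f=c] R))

σ filters on g, owned by the right side.
E' = (S ⋈[f=c] σ[g<=7](R))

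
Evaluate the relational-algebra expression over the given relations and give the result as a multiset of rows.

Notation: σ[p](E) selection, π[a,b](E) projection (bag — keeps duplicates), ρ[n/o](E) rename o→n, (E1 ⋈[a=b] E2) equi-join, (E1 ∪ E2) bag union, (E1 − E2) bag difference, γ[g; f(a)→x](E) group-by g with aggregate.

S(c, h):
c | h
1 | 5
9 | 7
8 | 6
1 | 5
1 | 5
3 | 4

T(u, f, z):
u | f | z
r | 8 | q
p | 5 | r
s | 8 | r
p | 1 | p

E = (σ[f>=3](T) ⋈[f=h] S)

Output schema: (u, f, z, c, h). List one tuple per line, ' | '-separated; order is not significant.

Per-node cardinality:
  T → 4
  σ[f>=3](T) → 3
  S → 6
  (σ[f>=3](T) ⋈[f=h] S) → 3

== RESULT ==
u | f | z | c | h
p | 5 | r | 1 | 5
p | 5 | r | 1 | 5
p | 5 | r | 1 | 5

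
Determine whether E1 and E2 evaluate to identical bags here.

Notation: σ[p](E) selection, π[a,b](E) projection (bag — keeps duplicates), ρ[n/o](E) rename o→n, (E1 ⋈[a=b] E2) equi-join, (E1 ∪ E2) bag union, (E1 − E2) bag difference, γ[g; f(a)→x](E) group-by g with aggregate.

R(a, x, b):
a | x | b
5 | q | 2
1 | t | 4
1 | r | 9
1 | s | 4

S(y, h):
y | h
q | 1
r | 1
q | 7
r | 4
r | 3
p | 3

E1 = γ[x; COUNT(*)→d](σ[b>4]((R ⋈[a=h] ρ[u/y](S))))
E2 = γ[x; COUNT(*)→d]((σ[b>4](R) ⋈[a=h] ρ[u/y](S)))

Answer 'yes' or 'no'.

E1 row counts bottom-up:
  R → 4
  S → 6
  ρ[u/y](S) → 6
  (R ⋈[a=h] ρ[u/y](S)) → 6
  σ[b>4]((R ⋈[a=h] ρ[u/y](S))) → 2
  γ[x; COUNT(*)→d](σ[b>4]((R ⋈[a=h] ρ[u/y](S)))) → 1
E2 row counts bottom-up:
  R → 4
  σ[b>4](R) → 1
  S → 6
  ρ[u/y](S) → 6
  (σ[b>4](R) ⋈[a=h] ρ[u/y](S)) → 2
  γ[x; COUNT(*)→d]((σ[b>4](R) ⋈[a=h] ρ[u/y](S))) → 1

E1 and E2 produce the same multiset:
x | d
r | 2

yes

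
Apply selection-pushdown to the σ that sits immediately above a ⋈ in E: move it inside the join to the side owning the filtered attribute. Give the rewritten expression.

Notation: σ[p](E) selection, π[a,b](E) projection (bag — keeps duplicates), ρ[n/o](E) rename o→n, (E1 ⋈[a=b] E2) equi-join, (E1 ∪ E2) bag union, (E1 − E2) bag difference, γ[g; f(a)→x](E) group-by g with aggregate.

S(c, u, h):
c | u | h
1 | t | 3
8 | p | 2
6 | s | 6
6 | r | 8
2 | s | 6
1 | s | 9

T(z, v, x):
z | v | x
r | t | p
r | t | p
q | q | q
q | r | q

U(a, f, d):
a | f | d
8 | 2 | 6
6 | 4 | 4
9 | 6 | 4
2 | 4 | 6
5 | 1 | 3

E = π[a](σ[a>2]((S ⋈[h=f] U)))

σ filters on a, owned by the right side.
E' = π[a]((S ⋈[h=f] σ[a>2](U)))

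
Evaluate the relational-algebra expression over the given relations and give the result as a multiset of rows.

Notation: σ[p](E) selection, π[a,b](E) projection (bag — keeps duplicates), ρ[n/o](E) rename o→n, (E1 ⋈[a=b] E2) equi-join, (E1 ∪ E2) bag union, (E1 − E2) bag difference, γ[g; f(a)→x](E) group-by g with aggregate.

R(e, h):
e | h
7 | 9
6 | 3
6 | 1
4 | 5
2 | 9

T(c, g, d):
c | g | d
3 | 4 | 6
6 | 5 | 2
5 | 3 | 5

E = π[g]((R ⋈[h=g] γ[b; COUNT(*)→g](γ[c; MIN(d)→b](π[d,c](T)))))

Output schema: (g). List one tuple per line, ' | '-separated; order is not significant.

Per-node cardinality:
  R → 5
  T → 3
  π[d,c](T) → 3
  γ[c; MIN(d)→b](π[d,c](T)) → 3
  γ[b; COUNT(*)→g](γ[c; MIN(d)→b](π[d,c](T))) → 3
  (R ⋈[h=g] γ[b; COUNT(*)→g](γ[c; MIN(d)→b](π[d,c](T)))) → 3
  π[g]((R ⋈[h=g] γ[b; COUNT(*)→g](γ[c; MIN(d)→b](π[d,c](T))))) → 3

== RESULT ==
g
1
1
1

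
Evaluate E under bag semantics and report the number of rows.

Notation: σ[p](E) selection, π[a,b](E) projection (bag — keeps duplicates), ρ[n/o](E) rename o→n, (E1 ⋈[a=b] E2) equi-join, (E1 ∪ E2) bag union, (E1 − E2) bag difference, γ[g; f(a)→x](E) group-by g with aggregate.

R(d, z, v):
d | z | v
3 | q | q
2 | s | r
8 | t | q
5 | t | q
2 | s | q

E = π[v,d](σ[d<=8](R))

Per-node cardinality:
  R → 5
  σ[d<=8](R) → 5
  π[v,d](σ[d<=8](R)) → 5

|E| = 5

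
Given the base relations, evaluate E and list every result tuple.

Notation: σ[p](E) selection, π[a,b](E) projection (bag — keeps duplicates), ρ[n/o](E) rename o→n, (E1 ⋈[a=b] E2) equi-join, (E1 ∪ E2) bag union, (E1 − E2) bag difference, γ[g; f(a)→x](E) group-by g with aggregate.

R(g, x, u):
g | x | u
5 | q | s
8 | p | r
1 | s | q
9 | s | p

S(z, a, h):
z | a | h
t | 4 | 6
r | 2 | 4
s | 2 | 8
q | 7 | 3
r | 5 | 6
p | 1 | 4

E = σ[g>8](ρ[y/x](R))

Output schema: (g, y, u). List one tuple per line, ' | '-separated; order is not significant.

Stepwise |·|:
  R → 4
  ρ[y/x](R) → 4
  σ[g>8](ρ[y/x](R)) → 1

== RESULT ==
g | y | u
9 | s | p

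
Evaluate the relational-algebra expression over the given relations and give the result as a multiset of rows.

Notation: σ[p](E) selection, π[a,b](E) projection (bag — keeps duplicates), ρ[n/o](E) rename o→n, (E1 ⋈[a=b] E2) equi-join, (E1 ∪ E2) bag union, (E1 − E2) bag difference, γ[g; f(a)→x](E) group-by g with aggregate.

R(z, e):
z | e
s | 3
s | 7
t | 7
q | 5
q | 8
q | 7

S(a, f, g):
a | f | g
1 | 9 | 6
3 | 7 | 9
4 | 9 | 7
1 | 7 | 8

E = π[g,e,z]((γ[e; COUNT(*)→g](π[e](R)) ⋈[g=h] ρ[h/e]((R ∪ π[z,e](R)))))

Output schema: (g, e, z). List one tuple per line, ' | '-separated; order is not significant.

Subexpression sizes:
  R → 6
  π[e](R) → 6
  γ[e; COUNT(*)→g](π[e](R)) → 4
  R → 6
  R → 6
  π[z,e](R) → 6
  (R ∪ π[z,e](R)) → 12
  ρ[h/e]((R ∪ π[z,e](R))) → 12
  (γ[e; COUNT(*)→g](π[e](R)) ⋈[g=h] ρ[h/e]((R ∪ π[z,e](R)))) → 2
  π[g,e,z]((γ[e; COUNT(*)→g](π[e](R)) ⋈[g=h] ρ[h/e]((R ∪ π[z,e](R))))) → 2

== RESULT ==
g | e | z
3 | 7 | s
3 | 7 | s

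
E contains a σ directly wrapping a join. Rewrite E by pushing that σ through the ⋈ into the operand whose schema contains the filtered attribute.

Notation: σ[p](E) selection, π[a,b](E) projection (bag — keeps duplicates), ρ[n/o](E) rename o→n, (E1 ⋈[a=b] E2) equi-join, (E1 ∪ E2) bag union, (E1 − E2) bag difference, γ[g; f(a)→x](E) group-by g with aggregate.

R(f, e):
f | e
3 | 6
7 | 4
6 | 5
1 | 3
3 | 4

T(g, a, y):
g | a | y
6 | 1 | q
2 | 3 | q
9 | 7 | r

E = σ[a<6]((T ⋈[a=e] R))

σ filters on a, owned by the left side.
E' = (σ[a<6](T) ⋈[a=e] R)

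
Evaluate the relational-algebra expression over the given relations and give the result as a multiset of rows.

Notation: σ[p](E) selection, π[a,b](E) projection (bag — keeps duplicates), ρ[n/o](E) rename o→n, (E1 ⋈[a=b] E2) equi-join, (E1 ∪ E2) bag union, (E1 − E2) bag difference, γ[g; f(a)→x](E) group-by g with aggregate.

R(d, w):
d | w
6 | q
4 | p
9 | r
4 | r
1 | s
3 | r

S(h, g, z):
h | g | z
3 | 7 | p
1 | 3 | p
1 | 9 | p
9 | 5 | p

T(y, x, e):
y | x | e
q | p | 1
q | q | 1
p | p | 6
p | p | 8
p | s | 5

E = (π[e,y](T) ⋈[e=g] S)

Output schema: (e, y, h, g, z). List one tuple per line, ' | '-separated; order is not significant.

Per-node cardinality:
  T → 5
  π[e,y](T) → 5
  S → 4
  (π[e,y](T) ⋈[e=g] S) → 1

== RESULT ==
e | y | h | g | z
5 | p | 9 | 5 | p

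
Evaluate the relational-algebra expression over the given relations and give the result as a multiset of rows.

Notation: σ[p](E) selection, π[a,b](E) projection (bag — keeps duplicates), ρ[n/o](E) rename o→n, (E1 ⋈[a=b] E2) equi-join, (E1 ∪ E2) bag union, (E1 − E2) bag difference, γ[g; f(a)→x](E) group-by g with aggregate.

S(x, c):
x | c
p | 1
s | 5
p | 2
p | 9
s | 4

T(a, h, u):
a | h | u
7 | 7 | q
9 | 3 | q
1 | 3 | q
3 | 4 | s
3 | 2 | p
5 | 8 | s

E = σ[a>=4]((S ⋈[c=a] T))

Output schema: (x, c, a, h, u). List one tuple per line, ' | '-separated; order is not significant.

Per-node cardinality:
  S → 5
  T → 6
  (S ⋈[c=a] T) → 3
  σ[a>=4]((S ⋈[c=a] T)) → 2

== RESULT ==
x | c | a | h | u
p | 9 | 9 | 3 | q
s | 5 | 5 | 8 | s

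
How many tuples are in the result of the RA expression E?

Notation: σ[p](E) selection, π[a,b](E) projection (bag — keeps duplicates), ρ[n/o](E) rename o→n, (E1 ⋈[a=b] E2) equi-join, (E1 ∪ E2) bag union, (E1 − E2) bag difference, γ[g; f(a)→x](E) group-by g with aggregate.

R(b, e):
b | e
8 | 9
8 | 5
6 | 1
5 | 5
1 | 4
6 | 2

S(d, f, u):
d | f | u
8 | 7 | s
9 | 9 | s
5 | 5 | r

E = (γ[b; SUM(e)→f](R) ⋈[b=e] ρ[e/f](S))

Subexpression sizes:
  R → 6
  γ[b; SUM(e)→f](R) → 4
  S → 3
  ρ[e/f](S) → 3
  (γ[b; SUM(e)→f](R) ⋈[b=e] ρ[e/f](S)) → 1

|E| = 1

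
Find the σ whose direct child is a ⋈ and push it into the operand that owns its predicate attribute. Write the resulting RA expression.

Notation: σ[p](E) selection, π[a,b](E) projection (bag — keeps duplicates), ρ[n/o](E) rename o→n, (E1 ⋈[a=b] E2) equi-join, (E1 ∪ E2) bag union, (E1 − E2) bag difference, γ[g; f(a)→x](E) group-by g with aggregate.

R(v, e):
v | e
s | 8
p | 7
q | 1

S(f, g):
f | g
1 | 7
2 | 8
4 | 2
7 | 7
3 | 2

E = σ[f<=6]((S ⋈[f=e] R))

σ filters on f, owned by the left side.
E' = (σ[f<=6](S) ⋈[f=e] R)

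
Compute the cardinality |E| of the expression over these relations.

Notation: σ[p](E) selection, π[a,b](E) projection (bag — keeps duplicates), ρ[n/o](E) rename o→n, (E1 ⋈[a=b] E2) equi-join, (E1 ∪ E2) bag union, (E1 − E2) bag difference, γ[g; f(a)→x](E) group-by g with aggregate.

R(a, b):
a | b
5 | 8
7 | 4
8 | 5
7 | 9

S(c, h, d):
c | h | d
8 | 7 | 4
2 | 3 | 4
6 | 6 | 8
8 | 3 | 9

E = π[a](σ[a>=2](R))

Per-node cardinality:
  R → 4
  σ[a>=2](R) → 4
  π[a](σ[a>=2](R)) → 4

|E| = 4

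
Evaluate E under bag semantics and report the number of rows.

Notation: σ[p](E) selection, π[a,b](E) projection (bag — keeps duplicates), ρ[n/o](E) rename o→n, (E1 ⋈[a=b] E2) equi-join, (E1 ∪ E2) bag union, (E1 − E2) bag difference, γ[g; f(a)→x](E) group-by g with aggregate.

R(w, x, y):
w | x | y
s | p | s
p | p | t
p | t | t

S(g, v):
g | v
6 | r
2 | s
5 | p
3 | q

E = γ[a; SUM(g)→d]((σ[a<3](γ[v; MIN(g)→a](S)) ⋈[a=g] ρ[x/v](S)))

Stepwise |·|:
  S → 4
  γ[v; MIN(g)→a](S) → 4
  σ[a<3](γ[v; MIN(g)→a](S)) → 1
  S → 4
  ρ[x/v](S) → 4
  (σ[a<3](γ[v; MIN(g)→a](S)) ⋈[a=g] ρ[x/v](S)) → 1
  γ[a; SUM(g)→d]((σ[a<3](γ[v; MIN(g)→a](S)) ⋈[a=g] ρ[x/v](S))) → 1

|E| = 1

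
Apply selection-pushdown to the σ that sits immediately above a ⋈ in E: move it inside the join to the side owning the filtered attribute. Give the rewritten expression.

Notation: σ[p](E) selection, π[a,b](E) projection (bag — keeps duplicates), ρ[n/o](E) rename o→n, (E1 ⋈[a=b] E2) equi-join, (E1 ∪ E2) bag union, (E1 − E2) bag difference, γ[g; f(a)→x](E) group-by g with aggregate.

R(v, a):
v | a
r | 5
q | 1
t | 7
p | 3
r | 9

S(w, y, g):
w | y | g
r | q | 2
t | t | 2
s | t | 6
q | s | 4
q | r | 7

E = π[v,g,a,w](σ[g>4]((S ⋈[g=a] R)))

σ filters on g, owned by the left side.
E' = π[v,g,a,w]((σ[g>4](S) ⋈[g=a] R))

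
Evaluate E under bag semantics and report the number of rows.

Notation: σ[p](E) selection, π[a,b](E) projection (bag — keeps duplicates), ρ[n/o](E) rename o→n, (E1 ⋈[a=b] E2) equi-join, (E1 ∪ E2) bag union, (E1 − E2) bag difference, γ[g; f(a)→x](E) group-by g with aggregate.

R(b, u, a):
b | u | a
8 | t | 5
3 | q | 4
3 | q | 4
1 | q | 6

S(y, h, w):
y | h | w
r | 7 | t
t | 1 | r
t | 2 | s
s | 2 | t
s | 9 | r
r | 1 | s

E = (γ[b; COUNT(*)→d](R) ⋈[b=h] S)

Row counts bottom-up:
  R → 4
  γ[b; COUNT(*)→d](R) → 3
  S → 6
  (γ[b; COUNT(*)→d](R) ⋈[b=h] S) → 2

|E| = 2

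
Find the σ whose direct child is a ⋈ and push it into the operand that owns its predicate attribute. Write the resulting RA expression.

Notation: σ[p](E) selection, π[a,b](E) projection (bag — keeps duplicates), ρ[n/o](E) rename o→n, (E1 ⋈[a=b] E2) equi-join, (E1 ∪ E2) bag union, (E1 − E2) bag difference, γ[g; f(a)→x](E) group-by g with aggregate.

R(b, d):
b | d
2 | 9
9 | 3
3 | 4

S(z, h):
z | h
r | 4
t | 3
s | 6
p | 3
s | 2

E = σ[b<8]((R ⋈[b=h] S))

σ filters on b, owned by the left side.
E' = (σ[b<8](R) ⋈[b=h] S)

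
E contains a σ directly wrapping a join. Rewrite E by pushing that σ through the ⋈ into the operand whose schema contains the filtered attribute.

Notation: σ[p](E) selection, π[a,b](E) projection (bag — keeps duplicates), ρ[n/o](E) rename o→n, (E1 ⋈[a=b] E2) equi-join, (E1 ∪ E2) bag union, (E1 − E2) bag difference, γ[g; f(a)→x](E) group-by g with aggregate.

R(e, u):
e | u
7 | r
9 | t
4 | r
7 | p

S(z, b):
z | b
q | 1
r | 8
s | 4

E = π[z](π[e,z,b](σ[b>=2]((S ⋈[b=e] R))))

σ filters on b, owned by the left side.
E' = π[z](π[e,z,b]((σ[b>=2](S) ⋈[b=e] R)))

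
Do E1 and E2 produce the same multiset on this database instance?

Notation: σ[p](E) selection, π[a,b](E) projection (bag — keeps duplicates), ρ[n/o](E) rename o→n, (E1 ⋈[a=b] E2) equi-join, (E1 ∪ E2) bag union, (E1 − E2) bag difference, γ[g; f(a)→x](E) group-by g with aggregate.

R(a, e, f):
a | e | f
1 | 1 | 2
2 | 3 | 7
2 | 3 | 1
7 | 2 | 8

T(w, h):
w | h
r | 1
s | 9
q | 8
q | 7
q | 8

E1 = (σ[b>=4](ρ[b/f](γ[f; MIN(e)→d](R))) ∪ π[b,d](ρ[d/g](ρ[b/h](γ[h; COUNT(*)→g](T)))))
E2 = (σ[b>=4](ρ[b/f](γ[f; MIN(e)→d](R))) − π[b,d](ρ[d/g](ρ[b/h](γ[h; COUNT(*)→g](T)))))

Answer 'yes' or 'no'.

E1 per-node cardinality:
  R → 4
  γ[f; MIN(e)→d](R) → 4
  ρ[b/f](γ[f; MIN(e)→d](R)) → 4
  σ[b>=4](ρ[b/f](γ[f; MIN(e)→d](R))) → 2
  T → 5
  γ[h; COUNT(*)→g](T) → 4
  ρ[b/h](γ[h; COUNT(*)→g](T)) → 4
  ρ[d/g](ρ[b/h](γ[h; COUNT(*)→g](T))) → 4
  π[b,d](ρ[d/g](ρ[b/h](γ[h; COUNT(*)→g](T)))) → 4
  (σ[b>=4](ρ[b/f](γ[f; MIN(e)→d](R))) ∪ π[b,d](ρ[d/g](ρ[b/h](γ[h; COUNT(*)→g](T))))) → 6
E2 per-node cardinality:
  R → 4
  γ[f; MIN(e)→d](R) → 4
  ρ[b/f](γ[f; MIN(e)→d](R)) → 4
  σ[b>=4](ρ[b/f](γ[f; MIN(e)→d](R))) → 2
  T → 5
  γ[h; COUNT(*)→g](T) → 4
  ρ[b/h](γ[h; COUNT(*)→g](T)) → 4
  ρ[d/g](ρ[b/h](γ[h; COUNT(*)→g](T))) → 4
  π[b,d](ρ[d/g](ρ[b/h](γ[h; COUNT(*)→g](T)))) → 4
  (σ[b>=4](ρ[b/f](γ[f; MIN(e)→d](R))) − π[b,d](ρ[d/g](ρ[b/h](γ[h; COUNT(*)→g](T))))) → 1

E1 result:
b | d
1 | 1
7 | 1
7 | 3
8 | 2
8 | 2
9 | 1
E2 result:
b | d
7 | 3
Witness: (7, 1) appears 1× in E1 but 0× in E2.

no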